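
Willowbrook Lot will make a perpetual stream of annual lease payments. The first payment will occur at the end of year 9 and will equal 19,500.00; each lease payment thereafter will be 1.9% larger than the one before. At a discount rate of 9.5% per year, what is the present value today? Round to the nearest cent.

Value at end of year 8: C₁ / (r − g) = 19,500.00 / (0.095 − 0.019) = 256,578.9474
Discount to today: PV = 256,578.9474 / (1 + 0.095)^8 = 256,578.9474 / 2.066869 = 124,138.95

124138.95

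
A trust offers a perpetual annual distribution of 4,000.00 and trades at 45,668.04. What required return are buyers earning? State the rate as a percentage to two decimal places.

P = C/r ⇒ r = C/P = 4,000.00/45,668.04 = 0.087589

8.76%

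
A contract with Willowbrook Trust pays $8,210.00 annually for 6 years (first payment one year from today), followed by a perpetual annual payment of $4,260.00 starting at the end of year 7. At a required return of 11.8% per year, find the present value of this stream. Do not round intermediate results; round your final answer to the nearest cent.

PV of 6-year annuity: $8,210.00 × [1 − (1+0.118)^−6] / 0.118 = 33946.72190
Perpetuity value at year 6: $4,260.00 / 0.118 = 36101.69492
PV of perpetuity: 36101.69492 / (1+0.118)^6 = 18487.43970
Total PV = 33946.72190 + 18487.43970 = 52434.16160

$52434.16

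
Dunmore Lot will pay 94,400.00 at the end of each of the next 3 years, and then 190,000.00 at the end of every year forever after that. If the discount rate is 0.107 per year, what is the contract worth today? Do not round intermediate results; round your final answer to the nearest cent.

PV of 3-year annuity: 94,400.00 × [1 − (1+0.107)^−3] / 0.107 = 231895.67205
Perpetuity value at year 3: 190,000.00 / 0.107 = 1775700.93458
PV of perpetuity: 1775700.93458 / (1+0.107)^3 = 1308961.76413
Total PV = 231895.67205 + 1308961.76413 = 1540857.43619

1540857.44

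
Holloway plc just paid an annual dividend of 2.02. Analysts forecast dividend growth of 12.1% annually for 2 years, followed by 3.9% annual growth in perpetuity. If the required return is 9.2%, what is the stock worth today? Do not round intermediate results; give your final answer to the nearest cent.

45.93

D_1 = 2.26442
D_2 = 2.53841
Terminal value at year 2: TV = D_2×(1+g_2)/(r−g_2) = 2.63741/0.053 = 49.76251
P_0 = D_1/(1+r)^1 + D_2/(1+r)^2 + TV/(1+r)^2
    = 2.07364 + 2.12871 + 41.73083 = 45.93319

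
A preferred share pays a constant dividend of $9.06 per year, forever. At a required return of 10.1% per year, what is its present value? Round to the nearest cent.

Level perpetuity: PV = C / r = $9.06 / 0.101 = $89.70

$89.70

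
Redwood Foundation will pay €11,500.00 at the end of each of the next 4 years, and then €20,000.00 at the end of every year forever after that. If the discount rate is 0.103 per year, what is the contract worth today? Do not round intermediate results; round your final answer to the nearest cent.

€167404.95

PV of 4-year annuity: €11,500.00 × [1 − (1+0.103)^−4] / 0.103 = 36217.97424
Perpetuity value at year 4: €20,000.00 / 0.103 = 194174.75728
PV of perpetuity: 194174.75728 / (1+0.103)^4 = 131186.97599
Total PV = 36217.97424 + 131186.97599 = 167404.95023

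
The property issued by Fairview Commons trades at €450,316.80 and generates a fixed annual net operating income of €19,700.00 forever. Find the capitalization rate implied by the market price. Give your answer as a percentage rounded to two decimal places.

4.37%

P = C/r ⇒ r = C/P = €19,700.00/€450,316.80 = 0.043747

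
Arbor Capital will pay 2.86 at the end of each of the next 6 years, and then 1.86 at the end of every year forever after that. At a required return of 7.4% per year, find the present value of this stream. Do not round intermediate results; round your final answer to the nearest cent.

29.84

PV of 6-year annuity: 2.86 × [1 − (1+0.074)^−6] / 0.074 = 13.46558
Perpetuity value at year 6: 1.86 / 0.074 = 25.13514
PV of perpetuity: 25.13514 / (1+0.074)^6 = 16.37780
Total PV = 13.46558 + 16.37780 = 29.84338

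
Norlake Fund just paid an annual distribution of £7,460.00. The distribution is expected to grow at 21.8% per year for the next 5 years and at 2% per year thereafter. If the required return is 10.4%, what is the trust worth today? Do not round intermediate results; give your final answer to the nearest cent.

D_1 = 9086.28000
D_2 = 11067.08904
D_3 = 13479.71445
D_4 = 16418.29220
D_5 = 19997.47990
Terminal value at year 5: TV = D_5×(1+g_2)/(r−g_2) = 20397.42950/0.084 = 242826.54165
P_0 = D_1/(1+r)^1 + D_2/(1+r)^2 + D_3/(1+r)^3 + D_4/(1+r)^4 + D_5/(1+r)^5 + TV/(1+r)^5
    = 8230.32609 + 9080.19672 + 10017.82572 + 11052.27512 + 12193.54266 + 148064.44658 = 198638.61288

£198638.61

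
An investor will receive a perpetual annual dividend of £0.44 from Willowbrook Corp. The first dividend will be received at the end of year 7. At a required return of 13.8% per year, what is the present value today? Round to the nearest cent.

Value at end of year 6: C / r = £0.44 / 0.138 = £3.1884
Discount to today: PV = £3.1884 / (1 + 0.138)^6 = £3.1884 / 2.171969 = £1.47

£1.47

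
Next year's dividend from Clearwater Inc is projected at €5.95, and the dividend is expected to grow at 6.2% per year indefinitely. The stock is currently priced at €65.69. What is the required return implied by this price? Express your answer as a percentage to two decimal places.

15.26%

P = D₁/(r − g) ⇒ r = D₁/P + g = €5.9500/€65.69 + 0.062 = 0.090577 + 0.062 = 0.152577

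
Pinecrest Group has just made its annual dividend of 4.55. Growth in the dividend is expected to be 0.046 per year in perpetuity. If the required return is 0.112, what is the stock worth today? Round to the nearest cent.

72.11

D₁ = D₀ × (1 + g) = 4.55 × 1.046 = 4.7593
Growing perpetuity: P = D₁ / (r − g) = 4.7593 / (0.112 − 0.046) = 72.11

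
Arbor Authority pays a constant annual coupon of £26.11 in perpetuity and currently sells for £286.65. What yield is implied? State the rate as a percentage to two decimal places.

P = C/r ⇒ r = C/P = £26.11/£286.65 = 0.091087

9.11%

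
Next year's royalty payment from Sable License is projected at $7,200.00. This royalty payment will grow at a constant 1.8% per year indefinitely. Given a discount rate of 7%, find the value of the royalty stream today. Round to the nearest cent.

$138461.54

Growing perpetuity: P = D₁ / (r − g) = $7,200.0000 / (0.07 − 0.018) = $138,461.54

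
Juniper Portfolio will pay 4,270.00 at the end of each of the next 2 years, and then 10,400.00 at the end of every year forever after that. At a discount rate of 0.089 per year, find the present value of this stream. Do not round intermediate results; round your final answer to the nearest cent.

106055.94

PV of 2-year annuity: 4,270.00 × [1 − (1+0.089)^−2] / 0.089 = 7521.60557
Perpetuity value at year 2: 10,400.00 / 0.089 = 116853.93258
PV of perpetuity: 116853.93258 / (1+0.089)^2 = 98534.33119
Total PV = 7521.60557 + 98534.33119 = 106055.93676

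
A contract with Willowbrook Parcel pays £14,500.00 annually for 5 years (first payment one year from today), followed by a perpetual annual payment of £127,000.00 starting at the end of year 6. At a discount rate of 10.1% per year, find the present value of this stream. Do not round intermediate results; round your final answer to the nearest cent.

PV of 5-year annuity: £14,500.00 × [1 − (1+0.101)^−5] / 0.101 = 54826.27525
Perpetuity value at year 5: £127,000.00 / 0.101 = 1257425.74257
PV of perpetuity: 1257425.74257 / (1+0.101)^5 = 777223.19385
Total PV = 54826.27525 + 777223.19385 = 832049.46910

£832049.47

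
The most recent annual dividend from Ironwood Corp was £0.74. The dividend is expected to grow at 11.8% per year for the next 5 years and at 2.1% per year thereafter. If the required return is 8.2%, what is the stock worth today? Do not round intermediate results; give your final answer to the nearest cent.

D_1 = 0.82732
D_2 = 0.92494
D_3 = 1.03409
D_4 = 1.15611
D_5 = 1.29253
Terminal value at year 5: TV = D_5×(1+g_2)/(r−g_2) = 1.31967/0.061 = 21.63399
P_0 = D_1/(1+r)^1 + D_2/(1+r)^2 + D_3/(1+r)^3 + D_4/(1+r)^4 + D_5/(1+r)^5 + TV/(1+r)^5
    = 0.76462 + 0.79006 + 0.81635 + 0.84351 + 0.87157 + 14.58815 = 18.67427

£18.67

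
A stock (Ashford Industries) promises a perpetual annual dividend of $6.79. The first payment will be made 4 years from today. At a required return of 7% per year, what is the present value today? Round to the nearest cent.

$79.18

Value at end of year 3: C / r = $6.79 / 0.07 = $97.0000
Discount to today: PV = $97.0000 / (1 + 0.07)^3 = $97.0000 / 1.225043 = $79.18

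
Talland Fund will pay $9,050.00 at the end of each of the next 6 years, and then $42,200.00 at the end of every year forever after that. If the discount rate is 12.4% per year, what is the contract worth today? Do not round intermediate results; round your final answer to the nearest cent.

$205559.59

PV of 6-year annuity: $9,050.00 × [1 − (1+0.124)^−6] / 0.124 = 36790.50063
Perpetuity value at year 6: $42,200.00 / 0.124 = 340322.58065
PV of perpetuity: 340322.58065 / (1+0.124)^6 = 168769.08600
Total PV = 36790.50063 + 168769.08600 = 205559.58663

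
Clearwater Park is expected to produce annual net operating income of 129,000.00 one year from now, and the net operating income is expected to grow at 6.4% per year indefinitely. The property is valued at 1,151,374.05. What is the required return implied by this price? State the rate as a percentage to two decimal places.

17.60%

P = D₁/(r − g) ⇒ r = D₁/P + g = 129,000.0000/1,151,374.05 + 0.064 = 0.112040 + 0.064 = 0.176040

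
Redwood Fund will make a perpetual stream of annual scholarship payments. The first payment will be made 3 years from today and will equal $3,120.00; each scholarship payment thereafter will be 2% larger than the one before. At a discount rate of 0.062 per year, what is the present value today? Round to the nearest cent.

$65865.24

Value at end of year 2: C₁ / (r − g) = $3,120.00 / (0.062 − 0.02) = $74,285.7143
Discount to today: PV = $74,285.7143 / (1 + 0.062)^2 = $74,285.7143 / 1.127844 = $65,865.24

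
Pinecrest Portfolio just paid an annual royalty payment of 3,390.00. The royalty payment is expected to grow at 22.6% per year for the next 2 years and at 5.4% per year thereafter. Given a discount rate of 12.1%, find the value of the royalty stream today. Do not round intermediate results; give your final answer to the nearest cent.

D_1 = 4156.14000
D_2 = 5095.42764
Terminal value at year 2: TV = D_2×(1+g_2)/(r−g_2) = 5370.58073/0.067 = 80157.92138
P_0 = D_1/(1+r)^1 + D_2/(1+r)^2 + TV/(1+r)^2
    = 3707.52899 + 4054.79977 + 63787.44716 = 71549.77592

71549.78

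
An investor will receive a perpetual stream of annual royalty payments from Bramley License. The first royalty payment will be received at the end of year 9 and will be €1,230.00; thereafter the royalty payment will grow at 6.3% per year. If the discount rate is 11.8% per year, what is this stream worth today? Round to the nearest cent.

Value at end of year 8: C₁ / (r − g) = €1,230.00 / (0.118 − 0.063) = €22,363.6364
Discount to today: PV = €22,363.6364 / (1 + 0.118)^8 = €22,363.6364 / 2.440813 = €9,162.37

€9162.37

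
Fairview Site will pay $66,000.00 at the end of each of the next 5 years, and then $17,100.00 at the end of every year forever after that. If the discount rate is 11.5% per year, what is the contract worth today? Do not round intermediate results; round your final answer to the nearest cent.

$327174.68

PV of 5-year annuity: $66,000.00 × [1 − (1+0.115)^−5] / 0.115 = 240891.93790
Perpetuity value at year 5: $17,100.00 / 0.115 = 148695.65217
PV of perpetuity: 148695.65217 / (1+0.115)^5 = 86282.74099
Total PV = 240891.93790 + 86282.74099 = 327174.67889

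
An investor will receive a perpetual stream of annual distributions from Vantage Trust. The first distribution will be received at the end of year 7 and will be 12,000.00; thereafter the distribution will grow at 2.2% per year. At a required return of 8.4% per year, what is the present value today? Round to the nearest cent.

119292.70

Value at end of year 6: C₁ / (r − g) = 12,000.00 / (0.084 − 0.022) = 193,548.3871
Discount to today: PV = 193,548.3871 / (1 + 0.084)^6 = 193,548.3871 / 1.622466 = 119,292.70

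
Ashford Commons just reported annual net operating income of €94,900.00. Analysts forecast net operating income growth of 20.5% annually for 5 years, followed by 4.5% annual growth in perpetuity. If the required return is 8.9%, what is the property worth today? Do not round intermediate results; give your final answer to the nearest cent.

€4388204.93

D_1 = 114354.50000
D_2 = 137797.17250
D_3 = 166045.59286
D_4 = 200084.93940
D_5 = 241102.35198
Terminal value at year 5: TV = D_5×(1+g_2)/(r−g_2) = 251951.95782/0.044 = 5726180.85943
P_0 = D_1/(1+r)^1 + D_2/(1+r)^2 + D_3/(1+r)^3 + D_4/(1+r)^4 + D_5/(1+r)^5 + TV/(1+r)^5
    = 105008.72360 + 116194.22584 + 128571.20490 + 142266.57659 + 157420.77575 + 3738743.42396 = 4388204.93063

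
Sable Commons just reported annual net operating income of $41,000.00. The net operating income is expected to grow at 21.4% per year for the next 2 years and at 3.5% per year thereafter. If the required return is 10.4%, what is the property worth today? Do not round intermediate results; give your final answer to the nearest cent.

D_1 = 49774.00000
D_2 = 60425.63600
Terminal value at year 2: TV = D_2×(1+g_2)/(r−g_2) = 62540.53326/0.069 = 906384.54000
P_0 = D_1/(1+r)^1 + D_2/(1+r)^2 + TV/(1+r)^2
    = 45085.14493 + 49577.32422 + 743659.86334 = 838322.33249

$838322.33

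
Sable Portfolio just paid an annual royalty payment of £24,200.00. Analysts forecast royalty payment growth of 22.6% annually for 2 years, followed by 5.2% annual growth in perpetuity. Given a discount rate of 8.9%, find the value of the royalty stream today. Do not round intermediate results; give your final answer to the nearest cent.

£929992.79

D_1 = 29669.20000
D_2 = 36374.43920
Terminal value at year 2: TV = D_2×(1+g_2)/(r−g_2) = 38265.91004/0.037 = 1034213.78482
P_0 = D_1/(1+r)^1 + D_2/(1+r)^2 + TV/(1+r)^2
    = 27244.44444 + 30671.89062 + 872076.45772 = 929992.79279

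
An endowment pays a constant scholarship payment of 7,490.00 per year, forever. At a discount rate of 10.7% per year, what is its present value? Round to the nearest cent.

Level perpetuity: PV = C / r = 7,490.00 / 0.107 = 70,000.00

70000.00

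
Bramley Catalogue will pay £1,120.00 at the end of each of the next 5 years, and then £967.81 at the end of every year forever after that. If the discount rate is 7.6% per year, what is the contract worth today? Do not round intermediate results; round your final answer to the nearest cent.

£13348.45

PV of 5-year annuity: £1,120.00 × [1 − (1+0.076)^−5] / 0.076 = 4519.37910
Perpetuity value at year 5: £967.81 / 0.076 = 12734.34211
PV of perpetuity: 12734.34211 / (1+0.076)^5 = 8829.07399
Total PV = 4519.37910 + 8829.07399 = 13348.45309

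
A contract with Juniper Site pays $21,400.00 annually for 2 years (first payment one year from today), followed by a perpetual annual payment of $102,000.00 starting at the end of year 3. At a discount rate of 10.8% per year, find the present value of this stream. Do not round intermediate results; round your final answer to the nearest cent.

$806047.62

PV of 2-year annuity: $21,400.00 × [1 − (1+0.108)^−2] / 0.108 = 36745.55905
Perpetuity value at year 2: $102,000.00 / 0.108 = 944444.44444
PV of perpetuity: 944444.44444 / (1+0.108)^2 = 769302.06021
Total PV = 36745.55905 + 769302.06021 = 806047.61925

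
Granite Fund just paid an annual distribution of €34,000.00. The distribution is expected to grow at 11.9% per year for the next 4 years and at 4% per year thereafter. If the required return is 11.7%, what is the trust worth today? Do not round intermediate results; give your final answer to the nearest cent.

€599128.45

D_1 = 38046.00000
D_2 = 42573.47400
D_3 = 47639.71741
D_4 = 53308.84378
Terminal value at year 4: TV = D_4×(1+g_2)/(r−g_2) = 55441.19753/0.077 = 720015.55232
P_0 = D_1/(1+r)^1 + D_2/(1+r)^2 + D_3/(1+r)^3 + D_4/(1+r)^4 + TV/(1+r)^4
    = 34060.87735 + 34121.86370 + 34182.95925 + 34244.16419 + 462518.58127 = 599128.44576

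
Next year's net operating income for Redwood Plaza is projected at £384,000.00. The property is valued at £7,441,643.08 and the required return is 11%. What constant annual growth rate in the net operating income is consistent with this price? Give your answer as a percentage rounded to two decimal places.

P = D₁/(r−g) ⇒ g = r − D₁/P = 0.11 − £384,000.00/£7,441,643.08 = 0.058398

5.84%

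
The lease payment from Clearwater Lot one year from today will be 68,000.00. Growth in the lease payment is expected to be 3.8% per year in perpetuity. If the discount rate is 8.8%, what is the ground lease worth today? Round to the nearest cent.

1360000.00

Growing perpetuity: P = D₁ / (r − g) = 68,000.0000 / (0.088 − 0.038) = 1,360,000.00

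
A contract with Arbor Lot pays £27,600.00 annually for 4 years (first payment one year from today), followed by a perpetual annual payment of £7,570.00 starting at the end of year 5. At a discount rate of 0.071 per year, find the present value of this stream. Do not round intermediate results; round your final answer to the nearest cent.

£174312.68

PV of 4-year annuity: £27,600.00 × [1 − (1+0.071)^−4] / 0.071 = 93276.36978
Perpetuity value at year 4: £7,570.00 / 0.071 = 106619.71831
PV of perpetuity: 106619.71831 / (1+0.071)^4 = 81036.30819
Total PV = 93276.36978 + 81036.30819 = 174312.67797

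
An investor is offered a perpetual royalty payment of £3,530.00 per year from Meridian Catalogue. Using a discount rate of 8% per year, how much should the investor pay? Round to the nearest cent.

£44125.00

Level perpetuity: PV = C / r = £3,530.00 / 0.08 = £44,125.00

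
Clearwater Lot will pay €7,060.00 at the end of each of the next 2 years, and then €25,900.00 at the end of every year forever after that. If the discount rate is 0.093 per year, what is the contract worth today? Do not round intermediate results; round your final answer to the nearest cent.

PV of 2-year annuity: €7,060.00 × [1 − (1+0.093)^−2] / 0.093 = 12368.97197
Perpetuity value at year 2: €25,900.00 / 0.093 = 278494.62366
PV of perpetuity: 278494.62366 / (1+0.093)^2 = 233118.36670
Total PV = 12368.97197 + 233118.36670 = 245487.33867

€245487.34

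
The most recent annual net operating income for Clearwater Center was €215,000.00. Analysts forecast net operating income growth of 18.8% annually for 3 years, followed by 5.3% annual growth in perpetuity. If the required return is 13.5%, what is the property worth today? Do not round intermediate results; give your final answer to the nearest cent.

D_1 = 255420.00000
D_2 = 303438.96000
D_3 = 360485.48448
Terminal value at year 3: TV = D_3×(1+g_2)/(r−g_2) = 379591.21516/0.082 = 4629161.16046
P_0 = D_1/(1+r)^1 + D_2/(1+r)^2 + D_3/(1+r)^3 + TV/(1+r)^3
    = 225039.64758 + 235548.10689 + 246547.26959 + 3166027.74244 = 3873162.76650

€3873162.77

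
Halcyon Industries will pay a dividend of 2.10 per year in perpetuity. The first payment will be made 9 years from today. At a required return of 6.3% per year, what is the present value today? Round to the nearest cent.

Value at end of year 8: C / r = 2.10 / 0.063 = 33.3333
Discount to today: PV = 33.3333 / (1 + 0.063)^8 = 33.3333 / 1.630295 = 20.45

20.45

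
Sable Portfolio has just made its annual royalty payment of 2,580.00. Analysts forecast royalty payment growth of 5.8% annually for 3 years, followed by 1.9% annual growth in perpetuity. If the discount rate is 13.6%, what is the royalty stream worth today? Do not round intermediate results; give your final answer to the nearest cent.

24877.16

D_1 = 2729.64000
D_2 = 2887.95912
D_3 = 3055.46075
Terminal value at year 3: TV = D_3×(1+g_2)/(r−g_2) = 3113.51450/0.117 = 26611.23507
P_0 = D_1/(1+r)^1 + D_2/(1+r)^2 + D_3/(1+r)^3 + TV/(1+r)^3
    = 2402.85211 + 2237.86755 + 2084.21115 + 18152.23215 = 24877.16296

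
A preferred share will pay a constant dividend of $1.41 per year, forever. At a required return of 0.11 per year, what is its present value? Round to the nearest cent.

Level perpetuity: PV = C / r = $1.41 / 0.11 = $12.82

$12.82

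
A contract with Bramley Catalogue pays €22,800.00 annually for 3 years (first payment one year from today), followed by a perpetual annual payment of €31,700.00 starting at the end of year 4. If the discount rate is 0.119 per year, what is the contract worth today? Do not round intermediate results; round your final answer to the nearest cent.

€244973.47

PV of 3-year annuity: €22,800.00 × [1 − (1+0.119)^−3] / 0.119 = 54855.99306
Perpetuity value at year 3: €31,700.00 / 0.119 = 266386.55462
PV of perpetuity: 266386.55462 / (1+0.119)^3 = 190117.47656
Total PV = 54855.99306 + 190117.47656 = 244973.46961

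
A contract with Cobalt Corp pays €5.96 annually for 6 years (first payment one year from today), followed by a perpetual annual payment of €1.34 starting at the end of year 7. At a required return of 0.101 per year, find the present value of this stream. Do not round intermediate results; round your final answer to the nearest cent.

€33.33

PV of 6-year annuity: €5.96 × [1 − (1+0.101)^−6] / 0.101 = 25.88146
Perpetuity value at year 6: €1.34 / 0.101 = 13.26733
PV of perpetuity: 13.26733 / (1+0.101)^6 = 7.44834
Total PV = 25.88146 + 7.44834 = 33.32980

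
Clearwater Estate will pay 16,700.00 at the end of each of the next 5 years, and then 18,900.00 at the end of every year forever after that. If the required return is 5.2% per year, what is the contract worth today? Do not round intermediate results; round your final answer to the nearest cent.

PV of 5-year annuity: 16,700.00 × [1 − (1+0.052)^−5] / 0.052 = 71904.27003
Perpetuity value at year 5: 18,900.00 / 0.052 = 363461.53846
PV of perpetuity: 363461.53846 / (1+0.052)^5 = 282084.84963
Total PV = 71904.27003 + 282084.84963 = 353989.11966

353989.12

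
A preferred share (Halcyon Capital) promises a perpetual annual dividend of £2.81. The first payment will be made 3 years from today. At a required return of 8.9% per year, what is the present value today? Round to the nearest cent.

Value at end of year 2: C / r = £2.81 / 0.089 = £31.5730
Discount to today: PV = £31.5730 / (1 + 0.089)^2 = £31.5730 / 1.185921 = £26.62

£26.62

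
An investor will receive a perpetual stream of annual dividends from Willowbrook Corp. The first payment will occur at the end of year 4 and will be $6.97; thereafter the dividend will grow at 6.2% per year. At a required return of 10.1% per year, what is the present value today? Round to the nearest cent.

Value at end of year 3: C₁ / (r − g) = $6.97 / (0.101 − 0.062) = $178.7179
Discount to today: PV = $178.7179 / (1 + 0.101)^3 = $178.7179 / 1.334633 = $133.91

$133.91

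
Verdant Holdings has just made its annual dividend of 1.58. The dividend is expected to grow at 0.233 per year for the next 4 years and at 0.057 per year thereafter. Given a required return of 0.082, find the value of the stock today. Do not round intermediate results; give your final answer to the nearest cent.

121.51

D_1 = 1.94814
D_2 = 2.40206
D_3 = 2.96174
D_4 = 3.65182
Terminal value at year 4: TV = D_4×(1+g_2)/(r−g_2) = 3.85997/0.025 = 154.39896
P_0 = D_1/(1+r)^1 + D_2/(1+r)^2 + D_3/(1+r)^3 + D_4/(1+r)^4 + TV/(1+r)^4
    = 1.80050 + 2.05177 + 2.33811 + 2.66441 + 112.65107 = 121.50585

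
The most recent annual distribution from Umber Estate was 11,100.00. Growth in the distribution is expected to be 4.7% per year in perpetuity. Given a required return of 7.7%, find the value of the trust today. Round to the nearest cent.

387390.00

D₁ = D₀ × (1 + g) = 11,100.00 × 1.047 = 11,621.7000
Growing perpetuity: P = D₁ / (r − g) = 11,621.7000 / (0.077 − 0.047) = 387,390.00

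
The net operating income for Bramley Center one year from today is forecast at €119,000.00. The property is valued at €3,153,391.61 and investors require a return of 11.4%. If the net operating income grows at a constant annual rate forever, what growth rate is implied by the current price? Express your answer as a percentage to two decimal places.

P = D₁/(r−g) ⇒ g = r − D₁/P = 0.114 − €119,000.00/€3,153,391.61 = 0.076263

7.63%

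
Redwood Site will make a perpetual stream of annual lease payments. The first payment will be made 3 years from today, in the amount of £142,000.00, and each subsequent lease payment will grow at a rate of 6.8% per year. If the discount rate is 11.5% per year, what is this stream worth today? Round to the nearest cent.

Value at end of year 2: C₁ / (r − g) = £142,000.00 / (0.115 − 0.068) = £3,021,276.5957
Discount to today: PV = £3,021,276.5957 / (1 + 0.115)^2 = £3,021,276.5957 / 1.243225 = £2,430,192.92

£2430192.92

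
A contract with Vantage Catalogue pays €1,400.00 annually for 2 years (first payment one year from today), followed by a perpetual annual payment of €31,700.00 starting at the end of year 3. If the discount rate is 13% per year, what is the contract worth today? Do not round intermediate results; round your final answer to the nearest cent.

PV of 2-year annuity: €1,400.00 × [1 − (1+0.13)^−2] / 0.13 = 2335.34341
Perpetuity value at year 2: €31,700.00 / 0.13 = 243846.15385
PV of perpetuity: 243846.15385 / (1+0.13)^2 = 190967.30664
Total PV = 2335.34341 + 190967.30664 = 193302.65005

€193302.65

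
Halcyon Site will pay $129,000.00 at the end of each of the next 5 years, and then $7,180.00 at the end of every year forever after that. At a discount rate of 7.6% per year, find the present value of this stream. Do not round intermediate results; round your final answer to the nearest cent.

$586036.87

PV of 5-year annuity: $129,000.00 × [1 − (1+0.076)^−5] / 0.076 = 520535.62898
Perpetuity value at year 5: $7,180.00 / 0.076 = 94473.68421
PV of perpetuity: 94473.68421 / (1+0.076)^5 = 65501.23602
Total PV = 520535.62898 + 65501.23602 = 586036.86500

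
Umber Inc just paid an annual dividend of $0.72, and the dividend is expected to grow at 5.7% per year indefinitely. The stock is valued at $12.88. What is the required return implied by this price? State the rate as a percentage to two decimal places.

11.61%

D₁ = $0.72 × 1.057 = $0.7610
P = D₁/(r − g) ⇒ r = D₁/P + g = $0.7610/$12.88 + 0.057 = 0.059087 + 0.057 = 0.116087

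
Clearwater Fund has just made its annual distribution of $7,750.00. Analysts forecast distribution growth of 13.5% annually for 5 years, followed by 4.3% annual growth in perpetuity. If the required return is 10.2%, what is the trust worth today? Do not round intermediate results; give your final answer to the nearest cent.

D_1 = 8796.25000
D_2 = 9983.74375
D_3 = 11331.54916
D_4 = 12861.30829
D_5 = 14597.58491
Terminal value at year 5: TV = D_5×(1+g_2)/(r−g_2) = 15225.28106/0.059 = 258055.61124
P_0 = D_1/(1+r)^1 + D_2/(1+r)^2 + D_3/(1+r)^3 + D_4/(1+r)^4 + D_5/(1+r)^5 + TV/(1+r)^5
    = 7982.07804 + 8221.10579 + 8467.29135 + 8720.84908 + 8981.99973 + 158783.48672 = 201156.81069

$201156.81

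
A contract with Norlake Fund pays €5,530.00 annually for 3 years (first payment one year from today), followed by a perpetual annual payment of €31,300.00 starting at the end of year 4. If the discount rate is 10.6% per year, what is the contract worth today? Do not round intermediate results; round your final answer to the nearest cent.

PV of 3-year annuity: €5,530.00 × [1 − (1+0.106)^−3] / 0.106 = 13608.31434
Perpetuity value at year 3: €31,300.00 / 0.106 = 295283.01887
PV of perpetuity: 295283.01887 / (1+0.106)^3 = 218259.46754
Total PV = 13608.31434 + 218259.46754 = 231867.78188

€231867.78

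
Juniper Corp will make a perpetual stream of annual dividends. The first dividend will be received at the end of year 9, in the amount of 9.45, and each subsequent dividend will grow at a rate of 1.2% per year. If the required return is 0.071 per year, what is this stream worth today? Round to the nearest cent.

Value at end of year 8: C₁ / (r − g) = 9.45 / (0.071 − 0.012) = 160.1695
Discount to today: PV = 160.1695 / (1 + 0.071)^8 = 160.1695 / 1.731075 = 92.53

92.53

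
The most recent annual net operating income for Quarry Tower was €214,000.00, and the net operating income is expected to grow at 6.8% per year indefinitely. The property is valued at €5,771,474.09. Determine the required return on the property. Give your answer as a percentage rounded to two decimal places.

10.76%

D₁ = €214,000.00 × 1.068 = €228,552.0000
P = D₁/(r − g) ⇒ r = D₁/P + g = €228,552.0000/€5,771,474.09 + 0.068 = 0.039600 + 0.068 = 0.107600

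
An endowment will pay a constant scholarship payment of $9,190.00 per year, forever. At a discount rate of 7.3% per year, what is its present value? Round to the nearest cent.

Level perpetuity: PV = C / r = $9,190.00 / 0.073 = $125,890.41

$125890.41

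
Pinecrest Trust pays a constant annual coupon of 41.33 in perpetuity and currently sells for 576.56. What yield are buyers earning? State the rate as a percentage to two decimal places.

P = C/r ⇒ r = C/P = 41.33/576.56 = 0.071684

7.17%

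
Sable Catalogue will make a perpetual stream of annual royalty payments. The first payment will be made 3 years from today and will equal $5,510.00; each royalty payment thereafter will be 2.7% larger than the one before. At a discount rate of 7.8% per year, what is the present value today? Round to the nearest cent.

$92970.23

Value at end of year 2: C₁ / (r − g) = $5,510.00 / (0.078 − 0.027) = $108,039.2157
Discount to today: PV = $108,039.2157 / (1 + 0.078)^2 = $108,039.2157 / 1.162084 = $92,970.23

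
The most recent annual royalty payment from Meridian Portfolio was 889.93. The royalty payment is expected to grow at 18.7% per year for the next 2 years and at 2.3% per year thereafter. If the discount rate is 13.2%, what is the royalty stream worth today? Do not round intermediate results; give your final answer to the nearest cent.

11095.29

D_1 = 1056.34691
D_2 = 1253.88378
Terminal value at year 2: TV = D_2×(1+g_2)/(r−g_2) = 1282.72311/0.109 = 11768.10192
P_0 = D_1/(1+r)^1 + D_2/(1+r)^2 + TV/(1+r)^2
    = 933.16865 + 978.50811 + 9183.61285 = 11095.28962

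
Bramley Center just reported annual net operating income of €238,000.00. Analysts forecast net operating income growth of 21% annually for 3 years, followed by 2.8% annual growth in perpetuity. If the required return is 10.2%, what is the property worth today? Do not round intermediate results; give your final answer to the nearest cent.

D_1 = 287980.00000
D_2 = 348455.80000
D_3 = 421631.51800
Terminal value at year 3: TV = D_3×(1+g_2)/(r−g_2) = 433437.20050/0.074 = 5857259.46627
P_0 = D_1/(1+r)^1 + D_2/(1+r)^2 + D_3/(1+r)^3 + TV/(1+r)^3
    = 261324.86388 + 286935.64909 + 315056.38421 + 4376729.22932 = 5240046.12651

€5240046.13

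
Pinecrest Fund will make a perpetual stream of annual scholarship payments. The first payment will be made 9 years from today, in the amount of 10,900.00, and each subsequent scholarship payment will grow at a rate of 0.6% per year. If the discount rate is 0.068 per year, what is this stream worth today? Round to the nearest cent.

103863.94

Value at end of year 8: C₁ / (r − g) = 10,900.00 / (0.068 − 0.006) = 175,806.4516
Discount to today: PV = 175,806.4516 / (1 + 0.068)^8 = 175,806.4516 / 1.692661 = 103,863.94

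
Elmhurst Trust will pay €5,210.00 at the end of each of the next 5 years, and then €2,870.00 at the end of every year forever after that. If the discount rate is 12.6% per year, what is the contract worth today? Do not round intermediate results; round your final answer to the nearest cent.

€31089.06

PV of 5-year annuity: €5,210.00 × [1 − (1+0.126)^−5] / 0.126 = 18505.04465
Perpetuity value at year 5: €2,870.00 / 0.126 = 22777.77778
PV of perpetuity: 22777.77778 / (1+0.126)^5 = 12584.01998
Total PV = 18505.04465 + 12584.01998 = 31089.06463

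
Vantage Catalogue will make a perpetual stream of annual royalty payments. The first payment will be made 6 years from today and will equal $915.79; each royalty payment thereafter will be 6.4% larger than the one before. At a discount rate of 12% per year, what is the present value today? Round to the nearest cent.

$9279.35

Value at end of year 5: C₁ / (r − g) = $915.79 / (0.12 − 0.064) = $16,353.3929
Discount to today: PV = $16,353.3929 / (1 + 0.12)^5 = $16,353.3929 / 1.762342 = $9,279.35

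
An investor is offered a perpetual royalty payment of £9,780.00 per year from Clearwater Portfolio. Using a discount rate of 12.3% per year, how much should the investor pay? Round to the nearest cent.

Level perpetuity: PV = C / r = £9,780.00 / 0.123 = £79,512.20

£79512.20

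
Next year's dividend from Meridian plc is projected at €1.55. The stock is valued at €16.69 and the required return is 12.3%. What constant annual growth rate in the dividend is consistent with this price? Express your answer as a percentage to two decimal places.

3.01%

P = D₁/(r−g) ⇒ g = r − D₁/P = 0.123 − €1.55/€16.69 = 0.030130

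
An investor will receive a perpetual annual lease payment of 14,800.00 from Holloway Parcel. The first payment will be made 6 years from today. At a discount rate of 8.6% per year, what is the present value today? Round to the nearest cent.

113923.71

Value at end of year 5: C / r = 14,800.00 / 0.086 = 172,093.0233
Discount to today: PV = 172,093.0233 / (1 + 0.086)^5 = 172,093.0233 / 1.510599 = 113,923.71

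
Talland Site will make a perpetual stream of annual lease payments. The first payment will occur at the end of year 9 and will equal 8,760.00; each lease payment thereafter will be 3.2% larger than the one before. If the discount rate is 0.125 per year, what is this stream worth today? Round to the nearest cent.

Value at end of year 8: C₁ / (r − g) = 8,760.00 / (0.125 − 0.032) = 94,193.5484
Discount to today: PV = 94,193.5484 / (1 + 0.125)^8 = 94,193.5484 / 2.565785 = 36,711.40

36711.40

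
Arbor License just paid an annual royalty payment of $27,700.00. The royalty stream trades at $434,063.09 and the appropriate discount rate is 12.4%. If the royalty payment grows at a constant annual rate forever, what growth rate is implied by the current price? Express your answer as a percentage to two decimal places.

5.66%

P = D₀(1+g)/(r−g) ⇒ P(r−g) = D₀(1+g) ⇒ g(P+D₀) = P·r − D₀
g = (P·r − D₀)/(P + D₀) = ($434,063.09×0.124 − $27,700.00) / ($434,063.09 + $27,700.00) = 0.056574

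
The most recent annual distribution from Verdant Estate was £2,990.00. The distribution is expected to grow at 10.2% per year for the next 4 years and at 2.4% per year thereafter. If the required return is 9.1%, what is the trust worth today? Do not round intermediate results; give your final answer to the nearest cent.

£59833.49

D_1 = 3294.98000
D_2 = 3631.06796
D_3 = 4001.43689
D_4 = 4409.58345
Terminal value at year 4: TV = D_4×(1+g_2)/(r−g_2) = 4515.41346/0.067 = 67394.23071
P_0 = D_1/(1+r)^1 + D_2/(1+r)^2 + D_3/(1+r)^3 + D_4/(1+r)^4 + TV/(1+r)^4
    = 3020.14665 + 3050.59726 + 3081.35489 + 3112.42263 + 47568.96673 = 59833.48816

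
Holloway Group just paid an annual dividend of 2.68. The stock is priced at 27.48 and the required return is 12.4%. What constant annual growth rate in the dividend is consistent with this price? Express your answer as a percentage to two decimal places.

P = D₀(1+g)/(r−g) ⇒ P(r−g) = D₀(1+g) ⇒ g(P+D₀) = P·r − D₀
g = (P·r − D₀)/(P + D₀) = (27.48×0.124 − 2.68) / (27.48 + 2.68) = 0.024122

2.41%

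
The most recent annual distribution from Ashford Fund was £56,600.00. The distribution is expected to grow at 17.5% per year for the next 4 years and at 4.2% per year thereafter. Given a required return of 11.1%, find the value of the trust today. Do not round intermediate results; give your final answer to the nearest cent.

£1330313.46

D_1 = 66505.00000
D_2 = 78143.37500
D_3 = 91818.46562
D_4 = 107886.69711
Terminal value at year 4: TV = D_4×(1+g_2)/(r−g_2) = 112417.93839/0.069 = 1629245.48388
P_0 = D_1/(1+r)^1 + D_2/(1+r)^2 + D_3/(1+r)^3 + D_4/(1+r)^4 + TV/(1+r)^4
    = 59860.48605 + 63308.79488 + 66955.74616 + 70812.78284 + 1069375.64808 = 1330313.45800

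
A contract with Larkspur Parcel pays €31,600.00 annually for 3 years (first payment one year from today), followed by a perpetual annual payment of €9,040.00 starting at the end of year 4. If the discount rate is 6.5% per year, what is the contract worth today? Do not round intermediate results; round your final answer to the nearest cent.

PV of 3-year annuity: €31,600.00 × [1 − (1+0.065)^−3] / 0.065 = 83691.82614
Perpetuity value at year 3: €9,040.00 / 0.065 = 139076.92308
PV of perpetuity: 139076.92308 / (1+0.065)^3 = 115134.70446
Total PV = 83691.82614 + 115134.70446 = 198826.53060

€198826.53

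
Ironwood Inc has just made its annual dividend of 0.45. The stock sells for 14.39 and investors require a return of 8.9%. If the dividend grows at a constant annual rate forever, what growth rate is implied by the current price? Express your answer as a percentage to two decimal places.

5.60%

P = D₀(1+g)/(r−g) ⇒ P(r−g) = D₀(1+g) ⇒ g(P+D₀) = P·r − D₀
g = (P·r − D₀)/(P + D₀) = (14.39×0.089 − 0.45) / (14.39 + 0.45) = 0.055978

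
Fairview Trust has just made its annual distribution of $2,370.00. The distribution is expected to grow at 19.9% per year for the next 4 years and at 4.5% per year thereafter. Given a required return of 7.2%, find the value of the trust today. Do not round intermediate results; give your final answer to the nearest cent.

D_1 = 2841.63000
D_2 = 3407.11437
D_3 = 4085.13013
D_4 = 4898.07103
Terminal value at year 4: TV = D_4×(1+g_2)/(r−g_2) = 5118.48422/0.027 = 189573.48969
P_0 = D_1/(1+r)^1 + D_2/(1+r)^2 + D_3/(1+r)^3 + D_4/(1+r)^4 + TV/(1+r)^4
    = 2650.77425 + 2964.81188 + 3316.05358 + 3708.90694 + 143548.43539 = 156188.98205

$156188.98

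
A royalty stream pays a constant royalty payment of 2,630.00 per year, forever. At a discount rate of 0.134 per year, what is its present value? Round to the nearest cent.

Level perpetuity: PV = C / r = 2,630.00 / 0.134 = 19,626.87

19626.87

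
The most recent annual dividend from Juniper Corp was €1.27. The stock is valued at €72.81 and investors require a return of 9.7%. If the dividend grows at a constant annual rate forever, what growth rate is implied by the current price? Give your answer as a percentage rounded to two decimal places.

P = D₀(1+g)/(r−g) ⇒ P(r−g) = D₀(1+g) ⇒ g(P+D₀) = P·r − D₀
g = (P·r − D₀)/(P + D₀) = (€72.81×0.097 − €1.27) / (€72.81 + €1.27) = 0.078193

7.82%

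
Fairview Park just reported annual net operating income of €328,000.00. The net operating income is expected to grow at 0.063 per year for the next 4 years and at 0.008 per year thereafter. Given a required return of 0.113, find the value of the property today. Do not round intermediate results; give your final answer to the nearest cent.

D_1 = 348664.00000
D_2 = 370629.83200
D_3 = 393979.51142
D_4 = 418800.22064
Terminal value at year 4: TV = D_4×(1+g_2)/(r−g_2) = 422150.62240/0.105 = 4020482.11810
P_0 = D_1/(1+r)^1 + D_2/(1+r)^2 + D_3/(1+r)^3 + D_4/(1+r)^4 + TV/(1+r)^4
    = 313265.04942 + 299192.04630 + 285751.25356 + 272914.27002 + 2619976.99223 = 3791099.61153

€3791099.61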